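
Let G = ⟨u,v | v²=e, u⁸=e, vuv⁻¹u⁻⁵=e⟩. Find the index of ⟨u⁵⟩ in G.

First find ord(u⁵) by computing successive powers:
  (u⁵)¹ = u⁵, (u⁵)² = u², (u⁵)³ = u⁷, (u⁵)⁴ = u⁴, (u⁵)⁵ = u, (u⁵)⁶ = u⁶, (u⁵)⁷ = u³, (u⁵)⁸ = e.
So |⟨u⁵⟩| = ord(u⁵) = 8. With |G| = 16, by Lagrange [G : ⟨u⁵⟩] = 16/8 = 2.

Answer: 2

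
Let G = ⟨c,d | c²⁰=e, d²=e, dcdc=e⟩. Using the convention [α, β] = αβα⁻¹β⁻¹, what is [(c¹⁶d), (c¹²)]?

[(c¹⁶d), (c¹²)] = (c¹⁶d)·(c¹²)·(c¹⁶d)⁻¹·(c¹²)⁻¹.
  (c¹⁶d) · (c¹²) = c⁴d
  (c⁴d) · (c¹⁶d) = c⁸
  (c⁸) · (c⁸) = c¹⁶

Answer: c¹⁶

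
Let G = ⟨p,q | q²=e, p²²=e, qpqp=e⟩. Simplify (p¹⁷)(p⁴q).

Compute (p¹⁷) · (p⁴q) by multiplying left to right and reducing via the relations at each step:
  (p¹⁷) · p⁴ = p²¹
  (p²¹) · q = p²¹q

Answer: p²¹q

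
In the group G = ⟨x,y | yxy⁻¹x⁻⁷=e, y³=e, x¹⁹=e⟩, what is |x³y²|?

Compute successive powers until reaching e:
  (x³y²)¹ = x³y², (x³y²)² = x¹⁷y, (x³y²)³ = e.
The smallest positive k with (x³y²)ᵏ = e is 3.

Answer: 3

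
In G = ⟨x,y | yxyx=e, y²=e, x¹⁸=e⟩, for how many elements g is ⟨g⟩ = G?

⟨g⟩ = G would require ord(g) = |G| = 36, but the maximum element order in G is 18 < 36. So G is not cyclic and no single element generates it: the count is 0.

Answer: 0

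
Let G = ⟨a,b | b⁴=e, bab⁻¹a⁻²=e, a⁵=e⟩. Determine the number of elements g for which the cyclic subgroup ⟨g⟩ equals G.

⟨g⟩ = G would require ord(g) = |G| = 20, but the maximum element order in G is 5 < 20. So G is not cyclic and no single element generates it: the count is 0.

Answer: 0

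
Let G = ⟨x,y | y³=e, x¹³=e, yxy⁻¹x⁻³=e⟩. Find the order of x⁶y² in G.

Compute successive powers until reaching e:
  (x⁶y²)¹ = x⁶y², (x⁶y²)² = x⁸y, (x⁶y²)³ = e.
The smallest positive k with (x⁶y²)ᵏ = e is 3.

Answer: 3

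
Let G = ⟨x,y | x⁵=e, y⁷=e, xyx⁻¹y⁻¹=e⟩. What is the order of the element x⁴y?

Compute successive powers until reaching e:
  (x⁴y)¹ = x⁴y, (x⁴y)² = x³y², (x⁴y)³ = x²y³, (x⁴y)⁴ = xy⁴, (x⁴y)⁵ = y⁵, (x⁴y)⁶ = x⁴y⁶, (x⁴y)⁷ = x³, (x⁴y)⁸ = x²y, (x⁴y)⁹ = xy², (x⁴y)¹⁰ = y³, (x⁴y)¹¹ = x⁴y⁴, (x⁴y)¹² = x³y⁵, (x⁴y)¹³ = x²y⁶, (x⁴y)¹⁴ = x, (x⁴y)¹⁵ = y, (x⁴y)¹⁶ = x⁴y², (x⁴y)¹⁷ = x³y³, (x⁴y)¹⁸ = x²y⁴, (x⁴y)¹⁹ = xy⁵, (x⁴y)²⁰ = y⁶, (x⁴y)²¹ = x⁴, (x⁴y)²² = x³y, (x⁴y)²³ = x²y², (x⁴y)²⁴ = xy³, (x⁴y)²⁵ = y⁴, (x⁴y)²⁶ = x⁴y⁵, (x⁴y)²⁷ = x³y⁶, (x⁴y)²⁸ = x², (x⁴y)²⁹ = xy, (x⁴y)³⁰ = y², (x⁴y)³¹ = x⁴y³, (x⁴y)³² = x³y⁴, (x⁴y)³³ = x²y⁵, (x⁴y)³⁴ = xy⁶, (x⁴y)³⁵ = e.
The smallest positive k with (x⁴y)ᵏ = e is 35.

Answer: 35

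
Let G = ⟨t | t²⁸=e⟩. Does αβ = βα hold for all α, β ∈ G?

G has a single generator, so G is cyclic and hence abelian.

Answer: Yes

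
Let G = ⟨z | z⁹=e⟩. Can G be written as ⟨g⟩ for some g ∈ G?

|G| = 9. The element z has order 9 (its powers give 9 distinct elements), so ⟨z⟩ = G and G is cyclic.

Answer: Yes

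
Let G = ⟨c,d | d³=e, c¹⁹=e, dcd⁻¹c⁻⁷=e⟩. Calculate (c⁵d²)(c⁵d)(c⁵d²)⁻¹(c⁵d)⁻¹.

[(c⁵d²), (c⁵d)] = (c⁵d²)·(c⁵d)·(c⁵d²)⁻¹·(c⁵d)⁻¹.
  (c⁵d²) · (c⁵d) = c³
  (c³) · (c³d) = c⁶d
  (c⁶d) · (c²d²) = c

Answer: c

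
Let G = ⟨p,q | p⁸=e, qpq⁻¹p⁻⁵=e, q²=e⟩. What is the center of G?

An element z ∈ Z(G) iff z commutes with every generator.
For example p² is central: (p²)·p = p³ = p·(p²); (p²)·q = p²q = q·(p²).
Whereas p ∉ Z(G) since p·q = pq ≠ p⁵q = q·p.
Checking each of the 16 elements this way gives Z(G) = {e, p², p⁴, p⁶}, of order 4.

Answer: {e, p², p⁴, p⁶}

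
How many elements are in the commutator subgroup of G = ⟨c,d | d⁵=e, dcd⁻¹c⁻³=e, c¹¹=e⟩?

G' = [G, G] is generated by all commutators. The generator-pair commutators are: [c, d] = c⁹.
The subgroup they normally generate is {e, c, c², c³, c⁴, c⁵, c⁶, c⁷, c⁸, c⁹, c¹⁰}, of order 11.
Check: |G/G'| = 55/11 = 5 is the order of the abelianisation.

Answer: 11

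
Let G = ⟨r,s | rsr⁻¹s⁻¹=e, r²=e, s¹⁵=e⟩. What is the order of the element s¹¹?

Compute successive powers until reaching e:
  (s¹¹)¹ = s¹¹, (s¹¹)² = s⁷, (s¹¹)³ = s³, (s¹¹)⁴ = s¹⁴, (s¹¹)⁵ = s¹⁰, (s¹¹)⁶ = s⁶, (s¹¹)⁷ = s², (s¹¹)⁸ = s¹³, (s¹¹)⁹ = s⁹, (s¹¹)¹⁰ = s⁵, (s¹¹)¹¹ = s, (s¹¹)¹² = s¹², (s¹¹)¹³ = s⁸, (s¹¹)¹⁴ = s⁴, (s¹¹)¹⁵ = e.
The smallest positive k with (s¹¹)ᵏ = e is 15.

Answer: 15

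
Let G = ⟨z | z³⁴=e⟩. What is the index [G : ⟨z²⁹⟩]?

First find ord(z²⁹) by computing successive powers:
  (z²⁹)¹ = z²⁹, (z²⁹)² = z²⁴, (z²⁹)³ = z¹⁹, (z²⁹)⁴ = z¹⁴, (z²⁹)⁵ = z⁹, (z²⁹)⁶ = z⁴, (z²⁹)⁷ = z³³, (z²⁹)⁸ = z²⁸, (z²⁹)⁹ = z²³, (z²⁹)¹⁰ = z¹⁸, (z²⁹)¹¹ = z¹³, (z²⁹)¹² = z⁸, (z²⁹)¹³ = z³, (z²⁹)¹⁴ = z³², (z²⁹)¹⁵ = z²⁷, (z²⁹)¹⁶ = z²², (z²⁹)¹⁷ = z¹⁷, (z²⁹)¹⁸ = z¹², (z²⁹)¹⁹ = z⁷, (z²⁹)²⁰ = z², (z²⁹)²¹ = z³¹, (z²⁹)²² = z²⁶, (z²⁹)²³ = z²¹, (z²⁹)²⁴ = z¹⁶, (z²⁹)²⁵ = z¹¹, (z²⁹)²⁶ = z⁶, (z²⁹)²⁷ = z, (z²⁹)²⁸ = z³⁰, (z²⁹)²⁹ = z²⁵, (z²⁹)³⁰ = z²⁰, (z²⁹)³¹ = z¹⁵, (z²⁹)³² = z¹⁰, (z²⁹)³³ = z⁵, (z²⁹)³⁴ = e.
So |⟨z²⁹⟩| = ord(z²⁹) = 34. With |G| = 34, by Lagrange [G : ⟨z²⁹⟩] = 34/34 = 1.

Answer: 1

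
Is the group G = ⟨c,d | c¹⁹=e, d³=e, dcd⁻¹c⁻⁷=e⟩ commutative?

c·d = cd but d·c = c⁷d, so c·d ≠ d·c and G is not abelian.

Answer: No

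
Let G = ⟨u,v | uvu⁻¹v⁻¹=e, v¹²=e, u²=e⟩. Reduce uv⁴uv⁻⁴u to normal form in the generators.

Multiply left to right, reducing at each step:
  u · v⁴ = uv⁴
  (uv⁴) · u = v⁴
  (v⁴) · v⁻⁴ = e
  e · u = u

Answer: u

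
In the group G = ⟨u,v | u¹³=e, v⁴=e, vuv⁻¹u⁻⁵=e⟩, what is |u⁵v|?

Compute successive powers until reaching e:
  (u⁵v)¹ = u⁵v, (u⁵v)² = u⁴v², (u⁵v)³ = u¹²v³, (u⁵v)⁴ = e.
The smallest positive k with (u⁵v)ᵏ = e is 4.

Answer: 4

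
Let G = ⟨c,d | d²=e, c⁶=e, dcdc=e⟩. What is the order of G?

Enumerate words in the generators, reducing via the relations: the distinct elements are
  {c, d, e, cd, c², c³, c⁴, c⁵, c²d, c³d, c⁴d, c⁵d}.
No further products give new elements, so |G| = 12.

Answer: 12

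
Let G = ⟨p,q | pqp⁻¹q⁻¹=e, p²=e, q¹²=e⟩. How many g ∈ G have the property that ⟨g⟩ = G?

⟨g⟩ = G would require ord(g) = |G| = 24, but the maximum element order in G is 12 < 24. So G is not cyclic and no single element generates it: the count is 0.

Answer: 0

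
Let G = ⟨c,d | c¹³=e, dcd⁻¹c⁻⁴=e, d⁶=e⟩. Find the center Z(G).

An element z ∈ Z(G) iff z commutes with every generator.
For example e is central: e·c = c = c·e; e·d = d = d·e.
Whereas c ∉ Z(G) since c·d = cd ≠ c⁴d = d·c.
Checking each of the 78 elements this way gives Z(G) = {e}, of order 1.

Answer: {e}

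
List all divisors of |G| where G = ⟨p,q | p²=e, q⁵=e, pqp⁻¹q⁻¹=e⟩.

|G| = 10 = 2 · 5. By Lagrange's theorem the order of any subgroup divides 10; the divisors of 10 are 1, 2, 5, 10.

Answer: 1, 2, 5, 10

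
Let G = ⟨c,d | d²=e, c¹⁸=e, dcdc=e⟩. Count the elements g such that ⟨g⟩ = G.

⟨g⟩ = G would require ord(g) = |G| = 36, but the maximum element order in G is 18 < 36. So G is not cyclic and no single element generates it: the count is 0.

Answer: 0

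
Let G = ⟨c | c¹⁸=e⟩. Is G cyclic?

|G| = 18. The element c has order 18 (its powers give 18 distinct elements), so ⟨c⟩ = G and G is cyclic.

Answer: Yes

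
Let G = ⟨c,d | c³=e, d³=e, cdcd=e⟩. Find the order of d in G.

Compute successive powers until reaching e:
  d¹ = d, d² = d², d³ = e.
The smallest positive k with dᵏ = e is 3.

Answer: 3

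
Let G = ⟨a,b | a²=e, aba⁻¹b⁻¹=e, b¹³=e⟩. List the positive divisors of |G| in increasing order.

|G| = 26 = 2 · 13. By Lagrange's theorem the order of any subgroup divides 26; the divisors of 26 are 1, 2, 13, 26.

Answer: 1, 2, 13, 26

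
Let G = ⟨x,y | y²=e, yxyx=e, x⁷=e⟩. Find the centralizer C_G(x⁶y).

⟨x⁶y⟩ ⊆ C_G(x⁶y) since powers of x⁶y commute with x⁶y; so |C_G(x⁶y)| ≥ |⟨x⁶y⟩| = 2.
By orbit–stabilizer, |C_G(x⁶y)| = |G| / |conj. class of x⁶y| = 14 / 7 = 2.
The 2 elements commuting with x⁶y are {e, x⁶y}.

Answer: {e, x⁶y}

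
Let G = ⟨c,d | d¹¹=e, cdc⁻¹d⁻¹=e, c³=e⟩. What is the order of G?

Enumerate words in the generators, reducing via the relations: the distinct elements are
  {c, d, e, cd, c², d², d³, d⁴, d⁵, d⁶, d⁷, d⁸, d⁹, cd², cd³, cd⁴, cd⁵, cd⁶, cd⁷, cd⁸, cd⁹, c²d, d¹⁰, cd¹⁰, c²d², c²d³, c²d⁴, c²d⁵, c²d⁶, c²d⁷, c²d⁸, c²d⁹, c²d¹⁰}.
No further products give new elements, so |G| = 33.

Answer: 33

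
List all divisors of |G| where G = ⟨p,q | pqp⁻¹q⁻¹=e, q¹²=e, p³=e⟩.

|G| = 36 = 2² · 3². By Lagrange's theorem the order of any subgroup divides 36; the divisors of 36 are 1, 2, 3, 4, 6, 9, 12, 18, 36.

Answer: 1, 2, 3, 4, 6, 9, 12, 18, 36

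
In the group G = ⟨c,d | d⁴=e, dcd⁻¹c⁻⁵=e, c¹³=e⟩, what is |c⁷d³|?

Compute successive powers until reaching e:
  (c⁷d³)¹ = c⁷d³, (c⁷d³)² = c¹¹d², (c⁷d³)³ = c⁴d, (c⁷d³)⁴ = e.
The smallest positive k with (c⁷d³)ᵏ = e is 4.

Answer: 4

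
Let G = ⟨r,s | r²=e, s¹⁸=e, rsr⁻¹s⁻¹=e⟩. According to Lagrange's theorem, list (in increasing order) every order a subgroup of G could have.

|G| = 36 = 2² · 3². By Lagrange's theorem the order of any subgroup divides 36; the divisors of 36 are 1, 2, 3, 4, 6, 9, 12, 18, 36.

Answer: 1, 2, 3, 4, 6, 9, 12, 18, 36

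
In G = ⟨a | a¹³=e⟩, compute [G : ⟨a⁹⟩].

First find ord(a⁹) by computing successive powers:
  (a⁹)¹ = a⁹, (a⁹)² = a⁵, (a⁹)³ = a, (a⁹)⁴ = a¹⁰, (a⁹)⁵ = a⁶, (a⁹)⁶ = a², (a⁹)⁷ = a¹¹, (a⁹)⁸ = a⁷, (a⁹)⁹ = a³, (a⁹)¹⁰ = a¹², (a⁹)¹¹ = a⁸, (a⁹)¹² = a⁴, (a⁹)¹³ = e.
So |⟨a⁹⟩| = ord(a⁹) = 13. With |G| = 13, by Lagrange [G : ⟨a⁹⟩] = 13/13 = 1.

Answer: 1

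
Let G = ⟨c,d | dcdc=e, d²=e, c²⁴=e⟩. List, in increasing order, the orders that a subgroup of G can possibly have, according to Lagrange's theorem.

|G| = 48 = 2⁴ · 3. By Lagrange's theorem the order of any subgroup divides 48; the divisors of 48 are 1, 2, 3, 4, 6, 8, 12, 16, 24, 48.

Answer: 1, 2, 3, 4, 6, 8, 12, 16, 24, 48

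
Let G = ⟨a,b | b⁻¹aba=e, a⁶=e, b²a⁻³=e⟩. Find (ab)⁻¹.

The order of (ab) is 4 (smallest k with (ab)ᵏ = e), so (ab)⁻¹ = (ab)³ = ab⁻¹.
Check: (ab) · (ab⁻¹) → (ab) · a = b;   b · b⁻¹ = e, giving e as required.

Answer: ab⁻¹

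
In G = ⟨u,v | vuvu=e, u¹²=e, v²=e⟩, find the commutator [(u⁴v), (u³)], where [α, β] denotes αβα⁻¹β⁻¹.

[(u⁴v), (u³)] = (u⁴v)·(u³)·(u⁴v)⁻¹·(u³)⁻¹.
  (u⁴v) · (u³) = uv
  (uv) · (u⁴v) = u⁹
  (u⁹) · (u⁹) = u⁶

Answer: u⁶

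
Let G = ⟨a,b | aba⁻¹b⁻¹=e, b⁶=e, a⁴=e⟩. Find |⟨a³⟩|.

|⟨a³⟩| equals the order of a³. Compute successive powers until reaching e:
  (a³)¹ = a³, (a³)² = a², (a³)³ = a, (a³)⁴ = e.
The smallest positive k with (a³)ᵏ = e is 4, so |⟨a³⟩| = 4.

Answer: 4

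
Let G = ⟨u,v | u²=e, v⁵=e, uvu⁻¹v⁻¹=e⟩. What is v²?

Compute successive powers of v, reducing at each step:
  v²: v · v = v²

Answer: v²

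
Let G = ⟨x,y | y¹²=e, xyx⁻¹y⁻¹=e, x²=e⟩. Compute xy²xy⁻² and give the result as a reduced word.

Multiply left to right, reducing at each step:
  x · y² = xy²
  (xy²) · x = y²
  (y²) · y⁻² = e

Answer: e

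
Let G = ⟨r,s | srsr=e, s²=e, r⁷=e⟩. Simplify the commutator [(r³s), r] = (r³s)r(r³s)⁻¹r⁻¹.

[(r³s), r] = (r³s)·r·(r³s)⁻¹·r⁻¹.
  (r³s) · r = r²s
  (r²s) · (r³s) = r⁶
  (r⁶) · (r⁶) = r⁵

Answer: r⁵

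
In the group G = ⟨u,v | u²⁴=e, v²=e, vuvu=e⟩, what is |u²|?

Compute successive powers until reaching e:
  (u²)¹ = u², (u²)² = u⁴, (u²)³ = u⁶, (u²)⁴ = u⁸, (u²)⁵ = u¹⁰, (u²)⁶ = u¹², (u²)⁷ = u¹⁴, (u²)⁸ = u¹⁶, (u²)⁹ = u¹⁸, (u²)¹⁰ = u²⁰, (u²)¹¹ = u²², (u²)¹² = e.
The smallest positive k with (u²)ᵏ = e is 12.

Answer: 12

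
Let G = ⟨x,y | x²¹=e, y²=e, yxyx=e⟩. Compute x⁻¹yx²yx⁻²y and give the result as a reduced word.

Multiply left to right, reducing at each step:
  (x²⁰) · y = x²⁰y
  (x²⁰y) · x² = x¹⁸y
  (x¹⁸y) · y = x¹⁸
  (x¹⁸) · x⁻² = x¹⁶
  (x¹⁶) · y = x¹⁶y

Answer: x¹⁶y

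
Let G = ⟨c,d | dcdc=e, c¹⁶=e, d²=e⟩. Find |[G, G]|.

G' = [G, G] is generated by all commutators. The generator-pair commutators are: [c, d] = c².
The subgroup they normally generate is {e, c², c⁴, c⁶, c⁸, c¹⁰, c¹², c¹⁴}, of order 8.
Check: |G/G'| = 32/8 = 4 is the order of the abelianisation.

Answer: 8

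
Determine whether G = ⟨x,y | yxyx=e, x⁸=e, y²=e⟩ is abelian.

x·y = xy but y·x = x⁷y, so x·y ≠ y·x and G is not abelian.

Answer: No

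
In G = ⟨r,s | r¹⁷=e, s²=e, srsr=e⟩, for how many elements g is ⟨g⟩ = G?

⟨g⟩ = G would require ord(g) = |G| = 34, but the maximum element order in G is 17 < 34. So G is not cyclic and no single element generates it: the count is 0.

Answer: 0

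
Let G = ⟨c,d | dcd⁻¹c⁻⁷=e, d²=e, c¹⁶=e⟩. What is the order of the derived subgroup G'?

G' = [G, G] is generated by all commutators. The generator-pair commutators are: [c, d] = c¹⁰.
The subgroup they normally generate is {e, c², c⁴, c⁶, c⁸, c¹⁰, c¹², c¹⁴}, of order 8.
Check: |G/G'| = 32/8 = 4 is the order of the abelianisation.

Answer: 8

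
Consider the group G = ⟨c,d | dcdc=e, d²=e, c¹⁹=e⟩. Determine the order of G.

Enumerate words in the generators, reducing via the relations: the distinct elements are
  {c, d, e, cd, c², c³, c⁴, c⁵, c⁶, c⁷, c⁸, c⁹, c²d, c³d, c¹², c¹³, c¹¹, c¹⁰, c¹⁴, c¹⁵, c¹⁶, c¹⁷, c¹⁸, c⁴d, c⁵d, c⁶d, c⁷d, c⁸d, c⁹d, c¹²d, c¹³d, c¹¹d, c¹⁰d, c¹⁴d, c¹⁵d, c¹⁶d, c¹⁷d, c¹⁸d}.
No further products give new elements, so |G| = 38.

Answer: 38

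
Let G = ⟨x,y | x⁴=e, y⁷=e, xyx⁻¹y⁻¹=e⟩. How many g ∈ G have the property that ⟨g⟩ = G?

G is cyclic of order 28. An element generates G iff its order is 28, and a cyclic group of order 28 has exactly φ(28) = 12 such elements.

Answer: 12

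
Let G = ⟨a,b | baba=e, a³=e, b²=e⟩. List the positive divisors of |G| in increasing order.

|G| = 6 = 2 · 3. By Lagrange's theorem the order of any subgroup divides 6; the divisors of 6 are 1, 2, 3, 6.

Answer: 1, 2, 3, 6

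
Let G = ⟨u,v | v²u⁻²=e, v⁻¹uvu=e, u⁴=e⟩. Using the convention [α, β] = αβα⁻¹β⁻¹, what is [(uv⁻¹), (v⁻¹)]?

[(uv⁻¹), (v⁻¹)] = (uv⁻¹)·(v⁻¹)·(uv⁻¹)⁻¹·(v⁻¹)⁻¹.
  (uv⁻¹) · (v⁻¹) = u³
  (u³) · (uv) = v
  v · v = u²

Answer: u²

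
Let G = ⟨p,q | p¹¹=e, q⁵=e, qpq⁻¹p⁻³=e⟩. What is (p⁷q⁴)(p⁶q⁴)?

Compute (p⁷q⁴) · (p⁶q⁴) by multiplying left to right and reducing via the relations at each step:
  (p⁷q⁴) · p⁶ = p⁹q⁴
  (p⁹q⁴) · q⁴ = p⁹q³

Answer: p⁹q³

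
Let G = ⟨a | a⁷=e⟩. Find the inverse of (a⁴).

The order of (a⁴) is 7 (smallest k with (a⁴)ᵏ = e), so (a⁴)⁻¹ = (a⁴)⁶ = a³.
Check: (a⁴) · (a³) → (a⁴) · a³ = e, giving e as required.

Answer: a³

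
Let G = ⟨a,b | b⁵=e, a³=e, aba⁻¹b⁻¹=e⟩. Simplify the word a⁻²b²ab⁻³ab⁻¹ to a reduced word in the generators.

Multiply left to right, reducing at each step:
  a · b² = ab²
  (ab²) · a = a²b²
  (a²b²) · b⁻³ = a²b⁴
  (a²b⁴) · a = b⁴
  (b⁴) · b⁻¹ = b³

Answer: b³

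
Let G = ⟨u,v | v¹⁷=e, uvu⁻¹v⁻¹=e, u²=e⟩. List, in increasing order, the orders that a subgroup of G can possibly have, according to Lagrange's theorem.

|G| = 34 = 2 · 17. By Lagrange's theorem the order of any subgroup divides 34; the divisors of 34 are 1, 2, 17, 34.

Answer: 1, 2, 17, 34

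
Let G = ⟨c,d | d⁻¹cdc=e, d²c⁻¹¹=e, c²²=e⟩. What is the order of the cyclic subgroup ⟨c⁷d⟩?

|⟨c⁷d⟩| equals the order of c⁷d. Compute successive powers until reaching e:
  (c⁷d)¹ = c⁷d, (c⁷d)² = c¹¹, (c⁷d)³ = c⁷d⁻¹, (c⁷d)⁴ = e.
The smallest positive k with (c⁷d)ᵏ = e is 4, so |⟨c⁷d⟩| = 4.

Answer: 4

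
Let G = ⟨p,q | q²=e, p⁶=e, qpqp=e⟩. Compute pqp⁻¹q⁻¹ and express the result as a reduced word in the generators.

[p, q] = p·q·p⁻¹·q⁻¹.
  p · q = pq
  (pq) · (p⁵) = p²q
  (p²q) · q = p²

Answer: p²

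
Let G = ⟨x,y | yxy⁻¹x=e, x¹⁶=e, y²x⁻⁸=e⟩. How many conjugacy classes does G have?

The conjugacy classes (representative and size) are:
  [e] (size 1), [x] (size 2), [x¹⁴] (size 2), [x¹³] (size 2), [x¹²] (size 2), [x⁵] (size 2), [x¹⁰] (size 2), [x⁷] (size 2), [x⁸] (size 1), [y⁻¹] (size 8), [x⁷y⁻¹] (size 8).
Class equation: 1 + 2 + 2 + 2 + 2 + 2 + 2 + 2 + 1 + 8 + 8 = 32 = |G|. So G has 11 conjugacy classes.

Answer: 11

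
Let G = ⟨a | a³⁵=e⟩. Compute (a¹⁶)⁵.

Compute successive powers of (a¹⁶), reducing at each step:
  (a¹⁶)²: (a¹⁶) · a¹⁶ = a³²
  (a¹⁶)³: (a³²) · a¹⁶ = a¹³
  (a¹⁶)⁴: (a¹³) · a¹⁶ = a²⁹
  (a¹⁶)⁵: (a²⁹) · a¹⁶ = a¹⁰

Answer: a¹⁰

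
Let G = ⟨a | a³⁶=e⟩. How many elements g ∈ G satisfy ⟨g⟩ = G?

G is cyclic of order 36. An element generates G iff its order is 36, and a cyclic group of order 36 has exactly φ(36) = 12 such elements.

Answer: 12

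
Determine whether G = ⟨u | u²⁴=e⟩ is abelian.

G has a single generator, so G is cyclic and hence abelian.

Answer: Yes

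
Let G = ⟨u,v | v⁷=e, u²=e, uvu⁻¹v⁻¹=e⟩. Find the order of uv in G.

Compute successive powers until reaching e:
  (uv)¹ = uv, (uv)² = v², (uv)³ = uv³, (uv)⁴ = v⁴, (uv)⁵ = uv⁵, (uv)⁶ = v⁶, (uv)⁷ = u, (uv)⁸ = v, (uv)⁹ = uv², (uv)¹⁰ = v³, (uv)¹¹ = uv⁴, (uv)¹² = v⁵, (uv)¹³ = uv⁶, (uv)¹⁴ = e.
The smallest positive k with (uv)ᵏ = e is 14.

Answer: 14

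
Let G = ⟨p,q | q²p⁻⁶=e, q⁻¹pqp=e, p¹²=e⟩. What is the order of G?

Enumerate words in the generators, reducing via the relations: the distinct elements are
  {e, p, q, pq, p², p³, p⁴, p⁵, p⁶, p⁷, p⁸, p⁹, p²q, p³q, p¹¹, p¹⁰, p⁴q, p⁵q, q⁻¹, pq⁻¹, p²q⁻¹, p³q⁻¹, p⁴q⁻¹, p⁵q⁻¹}.
No further products give new elements, so |G| = 24.

Answer: 24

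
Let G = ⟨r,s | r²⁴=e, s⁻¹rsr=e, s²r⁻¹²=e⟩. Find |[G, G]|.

G' = [G, G] is generated by all commutators. The generator-pair commutators are: [r, s] = r².
The subgroup they normally generate is {e, r², r⁴, r⁶, r⁸, r¹⁰, r¹², r¹⁴, r¹⁶, r¹⁸, r²⁰, r²²}, of order 12.
Check: |G/G'| = 48/12 = 4 is the order of the abelianisation.

Answer: 12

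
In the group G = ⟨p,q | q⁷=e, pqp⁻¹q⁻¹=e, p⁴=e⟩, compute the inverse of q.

The order of q is 7 (smallest k with qᵏ = e), so q⁻¹ = q⁶ = q⁶.
Check: q · (q⁶) → q · q⁶ = e, giving e as required.

Answer: q⁶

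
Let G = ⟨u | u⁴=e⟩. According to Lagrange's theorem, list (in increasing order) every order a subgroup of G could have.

|G| = 4 = 2². By Lagrange's theorem the order of any subgroup divides 4; the divisors of 4 are 1, 2, 4.

Answer: 1, 2, 4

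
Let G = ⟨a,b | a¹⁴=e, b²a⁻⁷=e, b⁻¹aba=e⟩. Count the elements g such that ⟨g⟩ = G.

⟨g⟩ = G would require ord(g) = |G| = 28, but the maximum element order in G is 14 < 28. So G is not cyclic and no single element generates it: the count is 0.

Answer: 0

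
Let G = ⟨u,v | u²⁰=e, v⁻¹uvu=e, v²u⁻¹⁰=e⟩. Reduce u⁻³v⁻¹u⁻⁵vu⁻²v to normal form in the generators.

Multiply left to right, reducing at each step:
  (u¹⁷) · v⁻¹ = u⁷v
  (u⁷v) · u⁻⁵ = u²v⁻¹
  (u²v⁻¹) · v = u²
  (u²) · u⁻² = e
  e · v = v

Answer: v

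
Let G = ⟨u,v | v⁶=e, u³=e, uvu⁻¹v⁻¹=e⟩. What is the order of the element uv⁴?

Compute successive powers until reaching e:
  (uv⁴)¹ = uv⁴, (uv⁴)² = u²v², (uv⁴)³ = e.
The smallest positive k with (uv⁴)ᵏ = e is 3.

Answer: 3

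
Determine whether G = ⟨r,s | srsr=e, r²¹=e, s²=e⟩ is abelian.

r·s = rs but s·r = r²⁰s, so r·s ≠ s·r and G is not abelian.

Answer: No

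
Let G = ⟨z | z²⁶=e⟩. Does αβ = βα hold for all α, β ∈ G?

G has a single generator, so G is cyclic and hence abelian.

Answer: Yes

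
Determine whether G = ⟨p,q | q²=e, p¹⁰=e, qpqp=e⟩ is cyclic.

Every cyclic group is abelian. But p·q = pq while q·p = p⁹q, so p·q ≠ q·p and G is not abelian. Hence G is not cyclic.

Answer: No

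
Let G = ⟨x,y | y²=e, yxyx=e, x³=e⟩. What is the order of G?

Enumerate words in the generators, reducing via the relations: the distinct elements are
  {e, x, y, xy, x², x²y}.
No further products give new elements, so |G| = 6.

Answer: 6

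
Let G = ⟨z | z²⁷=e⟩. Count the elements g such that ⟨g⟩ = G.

G is cyclic of order 27. An element generates G iff its order is 27, and a cyclic group of order 27 has exactly φ(27) = 18 such elements.

Answer: 18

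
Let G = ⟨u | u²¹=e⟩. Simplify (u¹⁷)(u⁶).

Compute (u¹⁷) · (u⁶) by multiplying left to right and reducing via the relations at each step:
  (u¹⁷) · u⁶ = u²

Answer: u²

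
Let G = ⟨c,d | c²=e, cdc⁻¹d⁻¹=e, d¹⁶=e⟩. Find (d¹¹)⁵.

Compute successive powers of (d¹¹), reducing at each step:
  (d¹¹)²: (d¹¹) · d¹¹ = d⁶
  (d¹¹)³: (d⁶) · d¹¹ = d
  (d¹¹)⁴: d · d¹¹ = d¹²
  (d¹¹)⁵: (d¹²) · d¹¹ = d⁷

Answer: d⁷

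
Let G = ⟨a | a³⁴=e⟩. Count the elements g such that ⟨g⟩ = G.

G is cyclic of order 34. An element generates G iff its order is 34, and a cyclic group of order 34 has exactly φ(34) = 16 such elements.

Answer: 16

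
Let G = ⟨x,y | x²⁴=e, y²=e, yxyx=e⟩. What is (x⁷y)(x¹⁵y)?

Compute (x⁷y) · (x¹⁵y) by multiplying left to right and reducing via the relations at each step:
  (x⁷y) · x¹⁵ = x¹⁶y
  (x¹⁶y) · y = x¹⁶

Answer: x¹⁶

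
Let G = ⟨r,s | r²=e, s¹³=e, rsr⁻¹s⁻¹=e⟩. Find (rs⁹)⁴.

Compute successive powers of (rs⁹), reducing at each step:
  (rs⁹)²: (rs⁹) · r = s⁹;   (s⁹) · s⁹ = s⁵
  (rs⁹)³: (s⁵) · r = rs⁵;   (rs⁵) · s⁹ = rs
  (rs⁹)⁴: (rs) · r = s;   s · s⁹ = s¹⁰

Answer: s¹⁰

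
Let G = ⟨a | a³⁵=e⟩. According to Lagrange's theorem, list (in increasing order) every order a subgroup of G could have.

|G| = 35 = 5 · 7. By Lagrange's theorem the order of any subgroup divides 35; the divisors of 35 are 1, 5, 7, 35.

Answer: 1, 5, 7, 35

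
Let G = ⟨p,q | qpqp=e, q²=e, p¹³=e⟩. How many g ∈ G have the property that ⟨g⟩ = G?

⟨g⟩ = G would require ord(g) = |G| = 26, but the maximum element order in G is 13 < 26. So G is not cyclic and no single element generates it: the count is 0.

Answer: 0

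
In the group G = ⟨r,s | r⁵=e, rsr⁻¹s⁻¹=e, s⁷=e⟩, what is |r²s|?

Compute successive powers until reaching e:
  (r²s)¹ = r²s, (r²s)² = r⁴s², (r²s)³ = rs³, (r²s)⁴ = r³s⁴, (r²s)⁵ = s⁵, (r²s)⁶ = r²s⁶, (r²s)⁷ = r⁴, (r²s)⁸ = rs, (r²s)⁹ = r³s², (r²s)¹⁰ = s³, (r²s)¹¹ = r²s⁴, (r²s)¹² = r⁴s⁵, (r²s)¹³ = rs⁶, (r²s)¹⁴ = r³, (r²s)¹⁵ = s, (r²s)¹⁶ = r²s², (r²s)¹⁷ = r⁴s³, (r²s)¹⁸ = rs⁴, (r²s)¹⁹ = r³s⁵, (r²s)²⁰ = s⁶, (r²s)²¹ = r², (r²s)²² = r⁴s, (r²s)²³ = rs², (r²s)²⁴ = r³s³, (r²s)²⁵ = s⁴, (r²s)²⁶ = r²s⁵, (r²s)²⁷ = r⁴s⁶, (r²s)²⁸ = r, (r²s)²⁹ = r³s, (r²s)³⁰ = s², (r²s)³¹ = r²s³, (r²s)³² = r⁴s⁴, (r²s)³³ = rs⁵, (r²s)³⁴ = r³s⁶, (r²s)³⁵ = e.
The smallest positive k with (r²s)ᵏ = e is 35.

Answer: 35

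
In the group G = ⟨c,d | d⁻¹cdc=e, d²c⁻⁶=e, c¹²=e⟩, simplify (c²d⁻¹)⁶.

Compute successive powers of (c²d⁻¹), reducing at each step:
  (c²d⁻¹)²: (c²d⁻¹) · c² = d⁻¹;   (d⁻¹) · d⁻¹ = c⁶
  (c²d⁻¹)³: (c⁶) · c² = c⁸;   (c⁸) · d⁻¹ = c²d
  (c²d⁻¹)⁴: (c²d) · c² = d;   d · d⁻¹ = e
  (c²d⁻¹)⁵: e · c² = c²;   (c²) · d⁻¹ = c²d⁻¹
  (c²d⁻¹)⁶: (c²d⁻¹) · c² = d⁻¹;   (d⁻¹) · d⁻¹ = c⁶

Answer: c⁶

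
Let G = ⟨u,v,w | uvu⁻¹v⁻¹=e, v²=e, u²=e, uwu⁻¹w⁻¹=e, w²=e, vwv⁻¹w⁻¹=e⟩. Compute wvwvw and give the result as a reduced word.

Multiply left to right, reducing at each step:
  w · v = vw
  (vw) · w = v
  v · v = e
  e · w = w

Answer: w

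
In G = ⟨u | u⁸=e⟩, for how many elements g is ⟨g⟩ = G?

G is cyclic of order 8. An element generates G iff its order is 8, and a cyclic group of order 8 has exactly φ(8) = 4 such elements.

Answer: 4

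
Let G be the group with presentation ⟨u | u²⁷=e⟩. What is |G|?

G is generated by a single element, so G is cyclic. The relator gives u²⁷ = e and no smaller power is forced to be e, so the 27 powers {e, u, u², u³, u⁴, u⁵, u⁶, u⁷, u⁸, u⁹, u²², u²³, u²¹, u²⁰, u²⁴, u²⁵, u²⁶, u¹², u¹³, u¹¹, u¹⁰, u¹⁴, u¹⁵, u¹⁶, u¹⁷, u¹⁸, u¹⁹} are distinct. Hence |G| = 27.

Answer: 27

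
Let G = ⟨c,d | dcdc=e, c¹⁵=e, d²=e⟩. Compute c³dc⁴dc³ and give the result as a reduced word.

Multiply left to right, reducing at each step:
  (c³) · d = c³d
  (c³d) · c⁴ = c¹⁴d
  (c¹⁴d) · d = c¹⁴
  (c¹⁴) · c³ = c²

Answer: c²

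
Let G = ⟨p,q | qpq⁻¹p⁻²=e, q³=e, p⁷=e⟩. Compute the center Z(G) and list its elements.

An element z ∈ Z(G) iff z commutes with every generator.
For example e is central: e·p = p = p·e; e·q = q = q·e.
Whereas p ∉ Z(G) since p·q = pq ≠ p²q = q·p.
Checking each of the 21 elements this way gives Z(G) = {e}, of order 1.

Answer: {e}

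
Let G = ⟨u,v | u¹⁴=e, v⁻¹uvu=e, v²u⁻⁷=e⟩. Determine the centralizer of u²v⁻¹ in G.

⟨u²v⁻¹⟩ ⊆ C_G(u²v⁻¹) since powers of u²v⁻¹ commute with u²v⁻¹; so |C_G(u²v⁻¹)| ≥ |⟨u²v⁻¹⟩| = 4.
By orbit–stabilizer, |C_G(u²v⁻¹)| = |G| / |conj. class of u²v⁻¹| = 28 / 7 = 4.
The 4 elements commuting with u²v⁻¹ are {e, u⁷, u²v, u²v⁻¹}.

Answer: {e, u⁷, u²v, u²v⁻¹}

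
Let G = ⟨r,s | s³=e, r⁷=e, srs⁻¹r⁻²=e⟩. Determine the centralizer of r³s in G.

⟨r³s⟩ ⊆ C_G(r³s) since powers of r³s commute with r³s; so |C_G(r³s)| ≥ |⟨r³s⟩| = 3.
By orbit–stabilizer, |C_G(r³s)| = |G| / |conj. class of r³s| = 21 / 7 = 3.
The 3 elements commuting with r³s are {e, r³s, r²s²}.

Answer: {e, r³s, r²s²}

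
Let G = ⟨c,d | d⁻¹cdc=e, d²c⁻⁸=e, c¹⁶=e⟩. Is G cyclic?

Every cyclic group is abelian. But c·d = cd while d·c = c⁷d⁻¹, so c·d ≠ d·c and G is not abelian. Hence G is not cyclic.

Answer: No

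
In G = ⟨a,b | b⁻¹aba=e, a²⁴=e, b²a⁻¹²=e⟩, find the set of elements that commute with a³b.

⟨a³b⟩ ⊆ C_G(a³b) since powers of a³b commute with a³b; so |C_G(a³b)| ≥ |⟨a³b⟩| = 4.
By orbit–stabilizer, |C_G(a³b)| = |G| / |conj. class of a³b| = 48 / 12 = 4.
The 4 elements commuting with a³b are {e, a¹², a³b, a³b⁻¹}.

Answer: {e, a¹², a³b, a³b⁻¹}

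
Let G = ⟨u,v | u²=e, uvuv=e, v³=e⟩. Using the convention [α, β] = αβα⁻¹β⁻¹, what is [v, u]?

[v, u] = v·u·v⁻¹·u⁻¹.
  v · u = uv²
  (uv²) · (v²) = uv
  (uv) · u = v²

Answer: v²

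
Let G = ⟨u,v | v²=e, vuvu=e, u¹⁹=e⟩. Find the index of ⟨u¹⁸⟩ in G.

First find ord(u¹⁸) by computing successive powers:
  (u¹⁸)¹ = u¹⁸, (u¹⁸)² = u¹⁷, (u¹⁸)³ = u¹⁶, (u¹⁸)⁴ = u¹⁵, (u¹⁸)⁵ = u¹⁴, (u¹⁸)⁶ = u¹³, (u¹⁸)⁷ = u¹², (u¹⁸)⁸ = u¹¹, (u¹⁸)⁹ = u¹⁰, (u¹⁸)¹⁰ = u⁹, (u¹⁸)¹¹ = u⁸, (u¹⁸)¹² = u⁷, (u¹⁸)¹³ = u⁶, (u¹⁸)¹⁴ = u⁵, (u¹⁸)¹⁵ = u⁴, (u¹⁸)¹⁶ = u³, (u¹⁸)¹⁷ = u², (u¹⁸)¹⁸ = u, (u¹⁸)¹⁹ = e.
So |⟨u¹⁸⟩| = ord(u¹⁸) = 19. With |G| = 38, by Lagrange [G : ⟨u¹⁸⟩] = 38/19 = 2.

Answer: 2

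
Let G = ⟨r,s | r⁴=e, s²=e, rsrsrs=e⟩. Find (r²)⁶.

Compute successive powers of (r²), reducing at each step:
  (r²)²: (r²) · r² = e
  (r²)³: e · r² = r²
  (r²)⁴: (r²) · r² = e
  (r²)⁵: e · r² = r²
  (r²)⁶: (r²) · r² = e

Answer: e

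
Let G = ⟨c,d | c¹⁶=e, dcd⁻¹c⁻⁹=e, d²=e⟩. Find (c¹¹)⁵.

Compute successive powers of (c¹¹), reducing at each step:
  (c¹¹)²: (c¹¹) · c¹¹ = c⁶
  (c¹¹)³: (c⁶) · c¹¹ = c
  (c¹¹)⁴: c · c¹¹ = c¹²
  (c¹¹)⁵: (c¹²) · c¹¹ = c⁷

Answer: c⁷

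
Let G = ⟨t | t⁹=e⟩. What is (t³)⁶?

Compute successive powers of (t³), reducing at each step:
  (t³)²: (t³) · t³ = t⁶
  (t³)³: (t⁶) · t³ = e
  (t³)⁴: e · t³ = t³
  (t³)⁵: (t³) · t³ = t⁶
  (t³)⁶: (t⁶) · t³ = e

Answer: e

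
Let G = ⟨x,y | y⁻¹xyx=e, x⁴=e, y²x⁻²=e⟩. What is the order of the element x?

Compute successive powers until reaching e:
  x¹ = x, x² = x², x³ = x³, x⁴ = e.
The smallest positive k with xᵏ = e is 4.

Answer: 4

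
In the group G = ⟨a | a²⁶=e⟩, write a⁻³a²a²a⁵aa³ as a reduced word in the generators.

Multiply left to right, reducing at each step:
  (a²³) · a² = a²⁵
  (a²⁵) · a² = a
  a · a⁵ = a⁶
  (a⁶) · a = a⁷
  (a⁷) · a³ = a¹⁰

Answer: a¹⁰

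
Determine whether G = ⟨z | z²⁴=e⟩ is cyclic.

|G| = 24. The element z has order 24 (its powers give 24 distinct elements), so ⟨z⟩ = G and G is cyclic.

Answer: Yes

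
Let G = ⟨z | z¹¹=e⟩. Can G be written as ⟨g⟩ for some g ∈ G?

|G| = 11. The element z has order 11 (its powers give 11 distinct elements), so ⟨z⟩ = G and G is cyclic.

Answer: Yes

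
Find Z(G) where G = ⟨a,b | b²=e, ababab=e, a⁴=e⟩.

An element z ∈ Z(G) iff z commutes with every generator.
For example e is central: e·a = a = a·e; e·b = b = b·e.
Whereas a ∉ Z(G) since a·b = ab ≠ ba = b·a.
Checking each of the 24 elements this way gives Z(G) = {e}, of order 1.

Answer: {e}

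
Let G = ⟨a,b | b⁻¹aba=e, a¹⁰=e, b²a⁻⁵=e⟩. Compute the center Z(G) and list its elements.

An element z ∈ Z(G) iff z commutes with every generator.
For example a⁵ is central: (a⁵)·a = a⁶ = a·(a⁵); (a⁵)·b = b⁻¹ = b·(a⁵).
Whereas a ∉ Z(G) since a·b = ab ≠ a⁴b⁻¹ = b·a.
Checking each of the 20 elements this way gives Z(G) = {e, a⁵}, of order 2.

Answer: {e, a⁵}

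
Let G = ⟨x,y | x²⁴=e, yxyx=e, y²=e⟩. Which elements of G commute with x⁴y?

⟨x⁴y⟩ ⊆ C_G(x⁴y) since powers of x⁴y commute with x⁴y; so |C_G(x⁴y)| ≥ |⟨x⁴y⟩| = 2.
By orbit–stabilizer, |C_G(x⁴y)| = |G| / |conj. class of x⁴y| = 48 / 12 = 4.
The 4 elements commuting with x⁴y are {e, x¹², x⁴y, x¹⁶y}.

Answer: {e, x¹², x⁴y, x¹⁶y}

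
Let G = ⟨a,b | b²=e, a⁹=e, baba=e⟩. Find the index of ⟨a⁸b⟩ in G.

First find ord(a⁸b) by computing successive powers:
  (a⁸b)¹ = a⁸b, (a⁸b)² = e.
So |⟨a⁸b⟩| = ord(a⁸b) = 2. With |G| = 18, by Lagrange [G : ⟨a⁸b⟩] = 18/2 = 9.

Answer: 9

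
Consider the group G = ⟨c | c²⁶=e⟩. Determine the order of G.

G is generated by a single element, so G is cyclic. The relator gives c²⁶ = e and no smaller power is forced to be e, so the 26 powers {c, e, c², c³, c⁴, c⁵, c⁶, c⁷, c⁸, c⁹, c²², c²³, c²¹, c²⁰, c²⁴, c²⁵, c¹², c¹³, c¹¹, c¹⁰, c¹⁴, c¹⁵, c¹⁶, c¹⁷, c¹⁸, c¹⁹} are distinct. Hence |G| = 26.

Answer: 26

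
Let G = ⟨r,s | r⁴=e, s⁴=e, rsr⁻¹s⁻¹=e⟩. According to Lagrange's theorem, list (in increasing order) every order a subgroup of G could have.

|G| = 16 = 2⁴. By Lagrange's theorem the order of any subgroup divides 16; the divisors of 16 are 1, 2, 4, 8, 16.

Answer: 1, 2, 4, 8, 16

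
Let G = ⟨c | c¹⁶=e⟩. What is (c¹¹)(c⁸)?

Compute (c¹¹) · (c⁸) by multiplying left to right and reducing via the relations at each step:
  (c¹¹) · c⁸ = c³

Answer: c³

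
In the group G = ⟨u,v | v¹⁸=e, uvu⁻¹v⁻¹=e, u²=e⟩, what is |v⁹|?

Compute successive powers until reaching e:
  (v⁹)¹ = v⁹, (v⁹)² = e.
The smallest positive k with (v⁹)ᵏ = e is 2.

Answer: 2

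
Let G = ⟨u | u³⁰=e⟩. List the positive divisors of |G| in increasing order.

|G| = 30 = 2 · 3 · 5. By Lagrange's theorem the order of any subgroup divides 30; the divisors of 30 are 1, 2, 3, 5, 6, 10, 15, 30.

Answer: 1, 2, 3, 5, 6, 10, 15, 30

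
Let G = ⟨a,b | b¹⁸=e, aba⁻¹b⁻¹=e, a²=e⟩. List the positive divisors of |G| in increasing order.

|G| = 36 = 2² · 3². By Lagrange's theorem the order of any subgroup divides 36; the divisors of 36 are 1, 2, 3, 4, 6, 9, 12, 18, 36.

Answer: 1, 2, 3, 4, 6, 9, 12, 18, 36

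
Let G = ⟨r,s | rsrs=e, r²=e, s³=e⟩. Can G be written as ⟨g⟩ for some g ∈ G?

Every cyclic group is abelian. But r·s = rs while s·r = rs², so r·s ≠ s·r and G is not abelian. Hence G is not cyclic.

Answer: No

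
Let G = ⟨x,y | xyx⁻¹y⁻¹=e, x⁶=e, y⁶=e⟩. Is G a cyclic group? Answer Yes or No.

|G| = 36, but the maximum element order in G is 6 < 36. No single element generates all of G, so G is not cyclic.

Answer: No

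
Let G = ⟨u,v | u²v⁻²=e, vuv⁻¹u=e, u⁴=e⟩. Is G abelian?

u·v = uv but v·u = uv⁻¹, so u·v ≠ v·u and G is not abelian.

Answer: No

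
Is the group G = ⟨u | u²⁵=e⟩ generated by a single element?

|G| = 25. The element u has order 25 (its powers give 25 distinct elements), so ⟨u⟩ = G and G is cyclic.

Answer: Yes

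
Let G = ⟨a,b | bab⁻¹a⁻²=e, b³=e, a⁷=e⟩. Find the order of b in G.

Compute successive powers until reaching e:
  b¹ = b, b² = b², b³ = e.
The smallest positive k with bᵏ = e is 3.

Answer: 3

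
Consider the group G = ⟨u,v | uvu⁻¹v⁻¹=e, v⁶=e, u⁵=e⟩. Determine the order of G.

Enumerate words in the generators, reducing via the relations: the distinct elements are
  {e, u, v, uv, u², u³, u⁴, v², v³, v⁴, v⁵, uv², uv³, uv⁴, uv⁵, u²v, u³v, u⁴v, u²v², u²v³, u²v⁴, u²v⁵, u³v², u³v³, u³v⁴, u³v⁵, u⁴v², u⁴v³, u⁴v⁴, u⁴v⁵}.
No further products give new elements, so |G| = 30.

Answer: 30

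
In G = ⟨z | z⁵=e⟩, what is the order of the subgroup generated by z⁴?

|⟨z⁴⟩| equals the order of z⁴. Compute successive powers until reaching e:
  (z⁴)¹ = z⁴, (z⁴)² = z³, (z⁴)³ = z², (z⁴)⁴ = z, (z⁴)⁵ = e.
The smallest positive k with (z⁴)ᵏ = e is 5, so |⟨z⁴⟩| = 5.

Answer: 5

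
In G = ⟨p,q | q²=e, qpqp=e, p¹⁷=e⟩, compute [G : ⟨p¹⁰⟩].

First find ord(p¹⁰) by computing successive powers:
  (p¹⁰)¹ = p¹⁰, (p¹⁰)² = p³, (p¹⁰)³ = p¹³, (p¹⁰)⁴ = p⁶, (p¹⁰)⁵ = p¹⁶, (p¹⁰)⁶ = p⁹, (p¹⁰)⁷ = p², (p¹⁰)⁸ = p¹², (p¹⁰)⁹ = p⁵, (p¹⁰)¹⁰ = p¹⁵, (p¹⁰)¹¹ = p⁸, (p¹⁰)¹² = p, (p¹⁰)¹³ = p¹¹, (p¹⁰)¹⁴ = p⁴, (p¹⁰)¹⁵ = p¹⁴, (p¹⁰)¹⁶ = p⁷, (p¹⁰)¹⁷ = e.
So |⟨p¹⁰⟩| = ord(p¹⁰) = 17. With |G| = 34, by Lagrange [G : ⟨p¹⁰⟩] = 34/17 = 2.

Answer: 2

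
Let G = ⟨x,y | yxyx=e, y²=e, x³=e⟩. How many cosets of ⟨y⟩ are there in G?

First find ord(y) by computing successive powers:
  y¹ = y, y² = e.
So |⟨y⟩| = ord(y) = 2. With |G| = 6, by Lagrange [G : ⟨y⟩] = 6/2 = 3.

Answer: 3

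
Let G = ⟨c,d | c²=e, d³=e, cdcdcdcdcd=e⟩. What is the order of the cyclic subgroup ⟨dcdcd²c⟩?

|⟨dcdcd²c⟩| equals the order of dcdcd²c. Compute successive powers until reaching e:
  (dcdcd²c)¹ = dcdcd²c, (dcdcd²c)² = cdcd²cd², (dcdcd²c)³ = e.
The smallest positive k with (dcdcd²c)ᵏ = e is 3, so |⟨dcdcd²c⟩| = 3.

Answer: 3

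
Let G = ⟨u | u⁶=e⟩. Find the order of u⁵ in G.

Compute successive powers until reaching e:
  (u⁵)¹ = u⁵, (u⁵)² = u⁴, (u⁵)³ = u³, (u⁵)⁴ = u², (u⁵)⁵ = u, (u⁵)⁶ = e.
The smallest positive k with (u⁵)ᵏ = e is 6.

Answer: 6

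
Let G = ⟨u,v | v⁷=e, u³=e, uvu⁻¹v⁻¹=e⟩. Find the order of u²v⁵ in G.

Compute successive powers until reaching e:
  (u²v⁵)¹ = u²v⁵, (u²v⁵)² = uv³, (u²v⁵)³ = v, (u²v⁵)⁴ = u²v⁶, (u²v⁵)⁵ = uv⁴, (u²v⁵)⁶ = v², (u²v⁵)⁷ = u², (u²v⁵)⁸ = uv⁵, (u²v⁵)⁹ = v³, (u²v⁵)¹⁰ = u²v, (u²v⁵)¹¹ = uv⁶, (u²v⁵)¹² = v⁴, (u²v⁵)¹³ = u²v², (u²v⁵)¹⁴ = u, (u²v⁵)¹⁵ = v⁵, (u²v⁵)¹⁶ = u²v³, (u²v⁵)¹⁷ = uv, (u²v⁵)¹⁸ = v⁶, (u²v⁵)¹⁹ = u²v⁴, (u²v⁵)²⁰ = uv², (u²v⁵)²¹ = e.
The smallest positive k with (u²v⁵)ᵏ = e is 21.

Answer: 21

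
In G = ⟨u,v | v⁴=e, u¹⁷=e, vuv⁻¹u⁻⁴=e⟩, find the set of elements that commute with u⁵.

⟨u⁵⟩ ⊆ C_G(u⁵) since powers of u⁵ commute with u⁵; so |C_G(u⁵)| ≥ |⟨u⁵⟩| = 17.
By orbit–stabilizer, |C_G(u⁵)| = |G| / |conj. class of u⁵| = 68 / 4 = 17.
The 17 elements commuting with u⁵ are {e, u, u², u³, u⁴, u⁵, u⁶, u⁷, u⁸, u⁹, u¹⁰, u¹¹, u¹², u¹³, u¹⁴, u¹⁵, u¹⁶}.

Answer: {e, u, u², u³, u⁴, u⁵, u⁶, u⁷, u⁸, u⁹, u¹⁰, u¹¹, u¹², u¹³, u¹⁴, u¹⁵, u¹⁶}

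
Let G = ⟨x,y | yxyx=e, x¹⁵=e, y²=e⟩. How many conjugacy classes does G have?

The conjugacy classes (representative and size) are:
  [e] (size 1), [x¹⁴] (size 2), [x²] (size 2), [x³] (size 2), [x⁴] (size 2), [x¹⁰] (size 2), [x⁹] (size 2), [x⁷] (size 2), [x¹³y] (size 15).
Class equation: 1 + 2 + 2 + 2 + 2 + 2 + 2 + 2 + 15 = 30 = |G|. So G has 9 conjugacy classes.

Answer: 9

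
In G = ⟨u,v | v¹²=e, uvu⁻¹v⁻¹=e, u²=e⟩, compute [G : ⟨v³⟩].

First find ord(v³) by computing successive powers:
  (v³)¹ = v³, (v³)² = v⁶, (v³)³ = v⁹, (v³)⁴ = e.
So |⟨v³⟩| = ord(v³) = 4. With |G| = 24, by Lagrange [G : ⟨v³⟩] = 24/4 = 6.

Answer: 6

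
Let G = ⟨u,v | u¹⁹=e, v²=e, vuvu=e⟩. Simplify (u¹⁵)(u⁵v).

Compute (u¹⁵) · (u⁵v) by multiplying left to right and reducing via the relations at each step:
  (u¹⁵) · u⁵ = u
  u · v = uv

Answer: uv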